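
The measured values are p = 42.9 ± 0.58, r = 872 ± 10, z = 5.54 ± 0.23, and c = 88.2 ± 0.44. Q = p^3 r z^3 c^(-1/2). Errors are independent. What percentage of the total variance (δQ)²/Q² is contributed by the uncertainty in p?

9.51%

(δQ/Q)² = (3·δp/p)² + (1·δr/r)² + (3·δz/z)² + (−½·δc/c)²
  p term: (3×0.0135)² = 0.00165
  r term: (1×0.0115)² = 0.000132
  z term: (3×0.0415)² = 0.0155
  c term: (-0.5×0.00499)² = 6.22e-06
Total = 0.0173. Share from p = 0.00165/0.0173 = 0.0951.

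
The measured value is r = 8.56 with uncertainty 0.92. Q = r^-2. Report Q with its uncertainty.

0.0136 ± 0.00293

For a monomial Q ∝ r^-2, fractional errors add in quadrature:
  (-2·δr/r)² = (-2×0.107)² = 0.0462
δQ/Q = √(0.0462) = 0.215
Q = 0.0136, so δQ = 0.215 × 0.0136 = 0.00293.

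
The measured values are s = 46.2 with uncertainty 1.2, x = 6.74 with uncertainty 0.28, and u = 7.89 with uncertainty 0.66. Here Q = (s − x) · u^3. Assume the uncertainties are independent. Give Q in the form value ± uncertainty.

Let w = s − x = 39.5. δw = √(δs² + δx²) = √(1.44 + 0.0784) = 1.23, so δw/w = 0.0312.
Q is then a monomial in w, u:
δQ/Q = √((δw/w)² + (3·δu/u)²) = √(0.000975 + 0.0630) = 0.253
Q = 19400, so δQ = 0.253 × 19400 = 4900.

19400 ± 4900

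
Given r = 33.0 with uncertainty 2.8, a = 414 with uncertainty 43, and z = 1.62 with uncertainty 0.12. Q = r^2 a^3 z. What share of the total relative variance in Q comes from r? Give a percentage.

21.9%

(δQ/Q)² = (2·δr/r)² + (3·δa/a)² + (1·δz/z)²
  r term: (2×0.0848)² = 0.0288
  a term: (3×0.104)² = 0.0971
  z term: (1×0.0741)² = 0.00549
Total = 0.131. Share from r = 0.0288/0.131 = 0.219.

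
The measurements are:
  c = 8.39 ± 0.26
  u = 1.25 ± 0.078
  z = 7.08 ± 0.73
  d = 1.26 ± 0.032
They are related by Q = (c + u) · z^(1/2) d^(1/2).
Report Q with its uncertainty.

Let w = c + u = 9.64. δw = √(δc² + δu²) = √(0.0676 + 0.00608) = 0.271, so δw/w = 0.0282.
Q is then a monomial in w, z, d:
δQ/Q = √((δw/w)² + (½·δz/z)² + (½·δd/d)²) = √(0.000793 + 0.00266 + 0.000161) = 0.0601
Q = 28.8, so δQ = 0.0601 × 28.8 = 1.73.

28.8 ± 1.73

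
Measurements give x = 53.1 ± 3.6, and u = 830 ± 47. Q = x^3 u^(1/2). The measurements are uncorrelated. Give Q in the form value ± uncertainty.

(4.31 ± 0.886) × 10^6

For a monomial Q ∝ x^3, u^(1/2), fractional errors add in quadrature:
  (3·δx/x)² = (3×0.0678)² = 0.0414;  (½·δu/u)² = (0.5×0.0566)² = 0.000802
δQ/Q = √(0.0422) = 0.205
Q = 4.31e+06, so δQ = 0.205 × 4.31e+06 = 8.86e+05.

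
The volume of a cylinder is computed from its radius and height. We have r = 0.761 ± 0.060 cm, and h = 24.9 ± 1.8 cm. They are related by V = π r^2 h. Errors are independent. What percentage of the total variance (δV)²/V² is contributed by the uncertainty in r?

(δV/V)² = (2·δr/r)² + (1·δh/h)²
  r term: (2×0.0788)² = 0.0249
  h term: (1×0.0723)² = 0.00523
Total = 0.0301. Share from r = 0.0249/0.0301 = 0.826.

82.6%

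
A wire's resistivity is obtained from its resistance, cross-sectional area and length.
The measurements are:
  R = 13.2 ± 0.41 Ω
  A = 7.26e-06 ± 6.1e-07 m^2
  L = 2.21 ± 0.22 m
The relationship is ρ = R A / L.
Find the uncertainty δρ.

For a monomial ρ ∝ R, A, L^-1, fractional errors add in quadrature:
  (1·δR/R)² = (1×0.0311)² = 0.000965;  (1·δA/A)² = (1×0.0840)² = 0.00706;  (-1·δL/L)² = (-1×0.0995)² = 0.00991
δρ/ρ = √(0.0179) = 0.134
ρ = 4.34e-05 Ω·m, so δρ = 0.134 × 4.34e-05 = 5.81e-06 Ω·m.

5.81e-06 Ω·m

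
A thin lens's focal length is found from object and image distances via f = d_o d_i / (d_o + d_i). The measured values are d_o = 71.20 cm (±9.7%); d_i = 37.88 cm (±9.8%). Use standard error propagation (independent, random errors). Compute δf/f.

∂f/∂d_o = (d_i/(d_o+d_i))² = 0.121;  ∂f/∂d_i = (d_o/(d_o+d_i))² = 0.426
δf = √((∂f/∂d_o · δd_o)² + (∂f/∂d_i · δd_i)²) = √(0.694 + 2.50) = 1.79 cm
f = 24.73 cm, so δf/f = 1.79/24.73 = 0.0723.

0.0723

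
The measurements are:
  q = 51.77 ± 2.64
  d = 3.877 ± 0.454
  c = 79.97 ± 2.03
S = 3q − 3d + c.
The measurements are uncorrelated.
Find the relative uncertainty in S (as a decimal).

Sums and differences: (δS)² = Σ (cᵢ δxᵢ)².
  (3·δq)² = 62.7;  (3·δd)² = 1.86;  (δc)² = 4.12
δS = √(68.7) = 8.29
S = 223.6, so δS/S = 8.29/223.6 = 0.0371.

0.0371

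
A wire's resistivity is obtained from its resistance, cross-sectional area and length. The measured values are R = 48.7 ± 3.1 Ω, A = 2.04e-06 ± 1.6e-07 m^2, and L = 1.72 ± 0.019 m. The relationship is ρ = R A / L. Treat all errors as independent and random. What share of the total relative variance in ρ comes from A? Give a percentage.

(δρ/ρ)² = (1·δR/R)² + (1·δA/A)² + (-1·δL/L)²
  R term: (1×0.0637)² = 0.00405
  A term: (1×0.0784)² = 0.00615
  L term: (-1×0.0110)² = 0.000122
Total = 0.0103. Share from A = 0.00615/0.0103 = 0.596.

59.6%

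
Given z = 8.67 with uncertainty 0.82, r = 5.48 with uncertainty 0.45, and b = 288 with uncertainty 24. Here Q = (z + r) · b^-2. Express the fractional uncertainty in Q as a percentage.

17.9%

Let u = z + r = 14.2. δu = √(δz² + δr²) = √(0.672 + 0.203) = 0.935, so δu/u = 0.0661.
Q is then a monomial in u, b:
δQ/Q = √((δu/u)² + (-2·δb/b)²) = √(0.00437 + 0.0278) = 0.179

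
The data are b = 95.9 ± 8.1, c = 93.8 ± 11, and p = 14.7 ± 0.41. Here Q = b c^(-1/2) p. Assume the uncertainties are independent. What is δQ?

15.5

Since Q is a product/quotient, work with relative uncertainties:
  (1·δb/b)² = (1×0.0845)² = 0.00713;  (−½·δc/c)² = (-0.5×0.117)² = 0.00344;  (1·δp/p)² = (1×0.0279)² = 0.000778
δQ/Q = √(0.0114) = 0.107
Q = 146, so δQ = 0.107 × 146 = 15.5.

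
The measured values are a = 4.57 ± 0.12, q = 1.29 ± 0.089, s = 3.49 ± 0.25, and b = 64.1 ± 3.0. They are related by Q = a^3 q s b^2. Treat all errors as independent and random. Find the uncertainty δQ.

Q is a product of powers, so relative uncertainties combine in quadrature:
  (3·δa/a)² = (3×0.0263)² = 0.00621;  (1·δq/q)² = (1×0.0690)² = 0.00476;  (1·δs/s)² = (1×0.0716)² = 0.00513;  (2·δb/b)² = (2×0.0468)² = 0.00876
δQ/Q = √(0.0249) = 0.158
Q = 1.77e+06, so δQ = 0.158 × 1.77e+06 = 2.78e+05.

2.78e+05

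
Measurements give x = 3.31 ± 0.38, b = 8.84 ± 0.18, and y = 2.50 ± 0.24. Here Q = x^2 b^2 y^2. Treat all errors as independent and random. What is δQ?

Q is a product of powers, so relative uncertainties combine in quadrature:
  (2·δx/x)² = (2×0.115)² = 0.0527;  (2·δb/b)² = (2×0.0204)² = 0.00166;  (2·δy/y)² = (2×0.0960)² = 0.0369
δQ/Q = √(0.0912) = 0.302
Q = 5350, so δQ = 0.302 × 5350 = 1620.

1620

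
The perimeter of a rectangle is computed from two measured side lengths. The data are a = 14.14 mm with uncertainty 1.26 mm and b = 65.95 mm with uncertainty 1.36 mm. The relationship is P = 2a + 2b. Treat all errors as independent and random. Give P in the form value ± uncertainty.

P is a linear combination, so absolute uncertainties add in quadrature:
  (2·δa)² = 6.35;  (2·δb)² = 7.40
δP = √(13.7) = 3.71 mm
P = 160.2 mm.

160.2 ± 3.71 mm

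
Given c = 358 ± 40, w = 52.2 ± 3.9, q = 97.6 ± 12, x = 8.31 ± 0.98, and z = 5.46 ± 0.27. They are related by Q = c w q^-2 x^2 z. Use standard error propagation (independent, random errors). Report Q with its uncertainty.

740 ± 273

Each factor contributes (exponent × relative error)² to (δQ/Q)²:
  (1·δc/c)² = (1×0.112)² = 0.0125;  (1·δw/w)² = (1×0.0747)² = 0.00558;  (-2·δq/q)² = (-2×0.123)² = 0.0605;  (2·δx/x)² = (2×0.118)² = 0.0556;  (1·δz/z)² = (1×0.0495)² = 0.00245
δQ/Q = √(0.137) = 0.370
Q = 740, so δQ = 0.370 × 740 = 273.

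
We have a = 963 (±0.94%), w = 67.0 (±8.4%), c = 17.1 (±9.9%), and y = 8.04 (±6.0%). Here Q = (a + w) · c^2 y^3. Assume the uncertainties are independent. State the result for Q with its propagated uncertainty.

(1.57 ± 0.419) × 10^8

Let u = a + w = 1030. δu = √(δa² + δw²) = √(81.9 + 31.7) = 10.7, so δu/u = 0.0103.
Q is then a monomial in u, c, y:
δQ/Q = √((δu/u)² + (2·δc/c)² + (3·δy/y)²) = √(0.000107 + 0.0392 + 0.0324) = 0.268
Q = 1.57e+08, so δQ = 0.268 × 1.57e+08 = 4.19e+07.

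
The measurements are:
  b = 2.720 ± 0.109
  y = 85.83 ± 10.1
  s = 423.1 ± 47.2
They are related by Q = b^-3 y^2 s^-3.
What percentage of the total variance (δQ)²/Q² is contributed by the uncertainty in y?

30.5%

(δQ/Q)² = (-3·δb/b)² + (2·δy/y)² + (-3·δs/s)²
  b term: (-3×0.0401)² = 0.0145
  y term: (2×0.118)² = 0.0554
  s term: (-3×0.112)² = 0.112
Total = 0.182. Share from y = 0.0554/0.182 = 0.305.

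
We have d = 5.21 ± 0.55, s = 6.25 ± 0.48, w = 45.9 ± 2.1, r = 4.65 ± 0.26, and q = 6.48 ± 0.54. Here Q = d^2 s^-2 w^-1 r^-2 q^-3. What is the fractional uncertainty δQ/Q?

0.381

Since Q is a product/quotient, work with relative uncertainties:
  (2·δd/d)² = (2×0.106)² = 0.0446;  (-2·δs/s)² = (-2×0.0768)² = 0.0236;  (-1·δw/w)² = (-1×0.0458)² = 0.00209;  (-2·δr/r)² = (-2×0.0559)² = 0.0125;  (-3·δq/q)² = (-3×0.0833)² = 0.0625
δQ/Q = √(0.145) = 0.381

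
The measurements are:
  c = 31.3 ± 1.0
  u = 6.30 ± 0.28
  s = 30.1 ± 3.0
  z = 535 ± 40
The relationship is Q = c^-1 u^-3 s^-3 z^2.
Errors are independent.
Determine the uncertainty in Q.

Since Q is a product/quotient, work with relative uncertainties:
  (-1·δc/c)² = (-1×0.0319)² = 0.00102;  (-3·δu/u)² = (-3×0.0444)² = 0.0178;  (-3·δs/s)² = (-3×0.0997)² = 0.0894;  (2·δz/z)² = (2×0.0748)² = 0.0224
δQ/Q = √(0.131) = 0.361
Q = 0.00134, so δQ = 0.361 × 0.00134 = 0.000485.

0.000485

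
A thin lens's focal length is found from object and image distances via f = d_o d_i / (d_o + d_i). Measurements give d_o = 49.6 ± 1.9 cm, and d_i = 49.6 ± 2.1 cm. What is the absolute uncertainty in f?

∂f/∂d_o = (d_i/(d_o+d_i))² = 0.250;  ∂f/∂d_i = (d_o/(d_o+d_i))² = 0.250
δf = √((∂f/∂d_o · δd_o)² + (∂f/∂d_i · δd_i)²) = √(0.226 + 0.276) = 0.708 cm

0.708 cm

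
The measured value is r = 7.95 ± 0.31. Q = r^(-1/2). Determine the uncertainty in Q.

Q is a product of powers, so relative uncertainties combine in quadrature:
  (−½·δr/r)² = (-0.5×0.0390)² = 0.000380
δQ/Q = √(0.000380) = 0.0195
Q = 0.355, so δQ = 0.0195 × 0.355 = 0.00691.

0.00691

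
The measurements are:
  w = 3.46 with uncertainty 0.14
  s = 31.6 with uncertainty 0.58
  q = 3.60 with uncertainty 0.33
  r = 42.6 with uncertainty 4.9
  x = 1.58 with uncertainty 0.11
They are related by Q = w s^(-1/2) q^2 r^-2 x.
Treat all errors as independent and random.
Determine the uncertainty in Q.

For a monomial Q ∝ w, s^(-1/2), q^2, r^-2, x, fractional errors add in quadrature:
  (1·δw/w)² = (1×0.0405)² = 0.00164;  (−½·δs/s)² = (-0.5×0.0184)² = 8.42e-05;  (2·δq/q)² = (2×0.0917)² = 0.0336;  (-2·δr/r)² = (-2×0.115)² = 0.0529;  (1·δx/x)² = (1×0.0696)² = 0.00485
δQ/Q = √(0.0931) = 0.305
Q = 0.00695, so δQ = 0.305 × 0.00695 = 0.00212.

0.00212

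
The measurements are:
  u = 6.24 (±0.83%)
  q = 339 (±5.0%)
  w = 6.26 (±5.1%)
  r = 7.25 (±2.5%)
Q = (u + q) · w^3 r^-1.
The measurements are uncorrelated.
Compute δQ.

Let h = u + q = 345. δh = √(δu² + δq²) = √(0.00268 + 287) = 17.0, so δh/h = 0.0491.
Q is then a monomial in h, w, r:
δQ/Q = √((δh/h)² + (3·δw/w)² + (-1·δr/r)²) = √(0.00241 + 0.0234 + 0.000625) = 0.163
Q = 11700, so δQ = 0.163 × 11700 = 1900.

1900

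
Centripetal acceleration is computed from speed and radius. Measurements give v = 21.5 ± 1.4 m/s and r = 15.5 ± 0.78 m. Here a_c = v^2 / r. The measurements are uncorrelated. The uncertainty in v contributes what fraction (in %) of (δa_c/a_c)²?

(δa_c/a_c)² = (2·δv/v)² + (-1·δr/r)²
  v term: (2×0.0651)² = 0.0170
  r term: (-1×0.0503)² = 0.00253
Total = 0.0195. Share from v = 0.0170/0.0195 = 0.870.

87.0%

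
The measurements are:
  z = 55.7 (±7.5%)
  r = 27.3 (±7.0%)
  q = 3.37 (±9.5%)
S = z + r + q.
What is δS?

Sums and differences: (δS)² = Σ (cᵢ δxᵢ)².
  (δz)² = 17.5;  (δr)² = 3.65;  (δq)² = 0.102
δS = √(21.2) = 4.60

4.60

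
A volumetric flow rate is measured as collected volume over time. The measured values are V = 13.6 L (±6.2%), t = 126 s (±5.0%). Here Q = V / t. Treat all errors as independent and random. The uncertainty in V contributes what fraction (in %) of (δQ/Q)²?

(δQ/Q)² = (1·δV/V)² + (-1·δt/t)²
  V term: (1×0.0620)² = 0.00384
  t term: (-1×0.0500)² = 0.00250
Total = 0.00634. Share from V = 0.00384/0.00634 = 0.606.

60.6%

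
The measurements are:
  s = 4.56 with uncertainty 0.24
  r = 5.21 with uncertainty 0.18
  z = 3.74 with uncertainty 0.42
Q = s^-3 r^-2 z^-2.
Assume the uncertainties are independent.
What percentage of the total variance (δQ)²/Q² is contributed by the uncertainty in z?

62.9%

(δQ/Q)² = (-3·δs/s)² + (-2·δr/r)² + (-2·δz/z)²
  s term: (-3×0.0526)² = 0.0249
  r term: (-2×0.0345)² = 0.00477
  z term: (-2×0.112)² = 0.0504
Total = 0.0801. Share from z = 0.0504/0.0801 = 0.629.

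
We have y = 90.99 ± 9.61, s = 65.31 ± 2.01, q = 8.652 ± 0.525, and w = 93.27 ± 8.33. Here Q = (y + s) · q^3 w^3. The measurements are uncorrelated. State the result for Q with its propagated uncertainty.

(8.214 ± 2.71) × 10^10

Let u = y + s = 156.3. δu = √(δy² + δs²) = √(92.4 + 4.04) = 9.82, so δu/u = 0.0628.
Q is then a monomial in u, q, w:
δQ/Q = √((δu/u)² + (3·δq/q)² + (3·δw/w)²) = √(0.00395 + 0.0331 + 0.0718) = 0.330
Q = 8.214e+10, so δQ = 0.330 × 8.214e+10 = 2.71e+10.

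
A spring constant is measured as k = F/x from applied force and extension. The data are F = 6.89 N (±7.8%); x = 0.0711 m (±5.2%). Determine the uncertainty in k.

Relative error in a monomial: (δk/k)² = Σ (nᵢ · δxᵢ/xᵢ)².
  (1·δF/F)² = (1×0.0780)² = 0.00608;  (-1·δx/x)² = (-1×0.0520)² = 0.00270
δk/k = √(0.00879) = 0.0937
k = 96.9 N/m, so δk = 0.0937 × 96.9 = 9.08 N/m.

9.08 N/m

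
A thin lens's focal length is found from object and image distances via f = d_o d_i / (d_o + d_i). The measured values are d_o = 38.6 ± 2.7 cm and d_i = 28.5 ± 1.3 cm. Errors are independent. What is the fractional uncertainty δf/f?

0.0396

∂f/∂d_o = (d_i/(d_o+d_i))² = 0.180;  ∂f/∂d_i = (d_o/(d_o+d_i))² = 0.331
δf = √((∂f/∂d_o · δd_o)² + (∂f/∂d_i · δd_i)²) = √(0.237 + 0.185) = 0.650 cm
f = 16.4 cm, so δf/f = 0.650/16.4 = 0.0396.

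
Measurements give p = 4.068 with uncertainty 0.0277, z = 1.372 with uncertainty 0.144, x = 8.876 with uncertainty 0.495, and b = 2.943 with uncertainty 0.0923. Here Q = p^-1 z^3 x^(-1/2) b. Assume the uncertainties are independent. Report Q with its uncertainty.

0.6271 ± 0.199

Products/powers → add relative errors in quadrature, weighted by exponent:
  (-1·δp/p)² = (-1×0.00681)² = 4.64e-05;  (3·δz/z)² = (3×0.105)² = 0.0991;  (−½·δx/x)² = (-0.5×0.0558)² = 0.000778;  (1·δb/b)² = (1×0.0314)² = 0.000984
δQ/Q = √(0.101) = 0.318
Q = 0.6271, so δQ = 0.318 × 0.6271 = 0.199.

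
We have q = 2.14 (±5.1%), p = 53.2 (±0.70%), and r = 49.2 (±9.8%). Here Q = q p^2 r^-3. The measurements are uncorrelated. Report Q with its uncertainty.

Since Q is a product/quotient, work with relative uncertainties:
  (1·δq/q)² = (1×0.0510)² = 0.00260;  (2·δp/p)² = (2×0.00700)² = 0.000196;  (-3·δr/r)² = (-3×0.0980)² = 0.0864
δQ/Q = √(0.0892) = 0.299
Q = 0.0509, so δQ = 0.299 × 0.0509 = 0.0152.

0.0509 ± 0.0152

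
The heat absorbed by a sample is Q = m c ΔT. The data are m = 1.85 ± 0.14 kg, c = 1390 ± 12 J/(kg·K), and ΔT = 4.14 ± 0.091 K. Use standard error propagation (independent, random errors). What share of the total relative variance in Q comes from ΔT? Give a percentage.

7.69%

(δQ/Q)² = (1·δm/m)² + (1·δc/c)² + (1·δΔT/ΔT)²
  m term: (1×0.0757)² = 0.00573
  c term: (1×0.00863)² = 7.45e-05
  ΔT term: (1×0.0220)² = 0.000483
Total = 0.00628. Share from ΔT = 0.000483/0.00628 = 0.0769.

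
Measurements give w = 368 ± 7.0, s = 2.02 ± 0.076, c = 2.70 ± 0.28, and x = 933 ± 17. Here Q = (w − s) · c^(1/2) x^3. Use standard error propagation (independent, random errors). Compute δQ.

3.8e+10

Let u = w − s = 366. δu = √(δw² + δs²) = √(49.0 + 0.00578) = 7.00, so δu/u = 0.0191.
Q is then a monomial in u, c, x:
δQ/Q = √((δu/u)² + (½·δc/c)² + (3·δx/x)²) = √(0.000366 + 0.00269 + 0.00299) = 0.0777
Q = 4.88e+11, so δQ = 0.0777 × 4.88e+11 = 3.8e+10.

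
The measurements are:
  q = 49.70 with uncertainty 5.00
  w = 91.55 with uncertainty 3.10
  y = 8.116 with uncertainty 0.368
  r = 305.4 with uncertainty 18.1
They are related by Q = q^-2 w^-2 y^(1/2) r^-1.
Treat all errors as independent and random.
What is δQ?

For a monomial Q ∝ q^-2, w^-2, y^(1/2), r^-1, fractional errors add in quadrature:
  (-2·δq/q)² = (-2×0.101)² = 0.0405;  (-2·δw/w)² = (-2×0.0339)² = 0.00459;  (½·δy/y)² = (0.5×0.0453)² = 0.000514;  (-1·δr/r)² = (-1×0.0593)² = 0.00351
δQ/Q = √(0.0491) = 0.222
Q = 4.506e-10, so δQ = 0.222 × 4.506e-10 = 9.98e-11.

9.98e-11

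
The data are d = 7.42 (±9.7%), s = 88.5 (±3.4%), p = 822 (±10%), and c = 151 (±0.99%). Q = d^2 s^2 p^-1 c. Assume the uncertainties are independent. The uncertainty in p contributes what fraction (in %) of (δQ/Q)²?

19.1%

(δQ/Q)² = (2·δd/d)² + (2·δs/s)² + (-1·δp/p)² + (1·δc/c)²
  d term: (2×0.0970)² = 0.0376
  s term: (2×0.0340)² = 0.00462
  p term: (-1×0.100)² = 0.0100
  c term: (1×0.00990)² = 9.8e-05
Total = 0.0524. Share from p = 0.0100/0.0524 = 0.191.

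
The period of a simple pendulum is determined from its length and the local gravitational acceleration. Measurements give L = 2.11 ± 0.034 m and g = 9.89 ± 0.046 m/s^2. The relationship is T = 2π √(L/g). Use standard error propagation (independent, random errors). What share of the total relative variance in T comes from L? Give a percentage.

(δT/T)² = (½·δL/L)² + (−½·δg/g)²
  L term: (0.5×0.0161)² = 6.49e-05
  g term: (-0.5×0.00465)² = 5.41e-06
Total = 7.03e-05. Share from L = 6.49e-05/7.03e-05 = 0.923.

92.3%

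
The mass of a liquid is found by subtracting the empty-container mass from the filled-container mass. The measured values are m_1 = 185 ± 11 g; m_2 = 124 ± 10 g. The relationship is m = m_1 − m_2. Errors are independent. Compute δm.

m is a linear combination, so absolute uncertainties add in quadrature:
  (δm_1)² = 121;  (δm_2)² = 100
δm = √(221) = 14.9 g

14.9 g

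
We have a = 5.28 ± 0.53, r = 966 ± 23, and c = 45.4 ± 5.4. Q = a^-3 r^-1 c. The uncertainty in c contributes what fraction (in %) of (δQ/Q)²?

13.4%

(δQ/Q)² = (-3·δa/a)² + (-1·δr/r)² + (1·δc/c)²
  a term: (-3×0.100)² = 0.0907
  r term: (-1×0.0238)² = 0.000567
  c term: (1×0.119)² = 0.0141
Total = 0.105. Share from c = 0.0141/0.105 = 0.134.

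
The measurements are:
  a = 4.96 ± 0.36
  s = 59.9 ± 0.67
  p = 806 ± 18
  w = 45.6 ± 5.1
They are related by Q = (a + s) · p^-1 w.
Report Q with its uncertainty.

Let u = a + s = 64.9. δu = √(δa² + δs²) = √(0.130 + 0.449) = 0.761, so δu/u = 0.0117.
Q is then a monomial in u, p, w:
δQ/Q = √((δu/u)² + (-1·δp/p)² + (1·δw/w)²) = √(0.000138 + 0.000499 + 0.0125) = 0.115
Q = 3.67, so δQ = 0.115 × 3.67 = 0.421.

3.67 ± 0.421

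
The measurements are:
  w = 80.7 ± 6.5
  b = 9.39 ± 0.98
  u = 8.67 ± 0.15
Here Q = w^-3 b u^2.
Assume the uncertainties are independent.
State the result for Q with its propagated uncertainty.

0.00134 ± 0.000357

Products/powers → add relative errors in quadrature, weighted by exponent:
  (-3·δw/w)² = (-3×0.0805)² = 0.0584;  (1·δb/b)² = (1×0.104)² = 0.0109;  (2·δu/u)² = (2×0.0173)² = 0.00120
δQ/Q = √(0.0705) = 0.265
Q = 0.00134, so δQ = 0.265 × 0.00134 = 0.000357.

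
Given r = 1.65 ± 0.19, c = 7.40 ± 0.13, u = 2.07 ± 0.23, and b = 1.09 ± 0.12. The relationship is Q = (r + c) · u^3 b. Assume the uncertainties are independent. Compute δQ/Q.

0.352

Let w = r + c = 9.05. δw = √(δr² + δc²) = √(0.0361 + 0.0169) = 0.230, so δw/w = 0.0254.
Q is then a monomial in w, u, b:
δQ/Q = √((δw/w)² + (3·δu/u)² + (1·δb/b)²) = √(0.000647 + 0.111 + 0.0121) = 0.352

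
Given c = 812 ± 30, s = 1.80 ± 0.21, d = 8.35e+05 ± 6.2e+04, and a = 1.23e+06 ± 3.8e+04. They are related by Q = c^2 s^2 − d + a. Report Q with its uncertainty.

Let p = c^2·s^2 = 2.14e+06. δp/p = √((2·δc/c)² + (2·δs/s)²) = √(0.00546 + 0.0544) = 0.245, so δp = 5.23e+05.
Q = p − d + a: δQ = √(δp² + δd² + δa²) = √(2.73e+11 + 3.84e+09 + 1.44e+09) = 5.28e+05
Q = 2.53e+06.

(2.53 ± 0.528) × 10^6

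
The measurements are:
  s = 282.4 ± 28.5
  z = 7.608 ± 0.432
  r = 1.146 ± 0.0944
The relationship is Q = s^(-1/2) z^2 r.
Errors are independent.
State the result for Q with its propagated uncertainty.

3.947 ± 0.589

Since Q is a product/quotient, work with relative uncertainties:
  (−½·δs/s)² = (-0.5×0.101)² = 0.00255;  (2·δz/z)² = (2×0.0568)² = 0.0129;  (1·δr/r)² = (1×0.0824)² = 0.00679
δQ/Q = √(0.0222) = 0.149
Q = 3.947, so δQ = 0.149 × 3.947 = 0.589.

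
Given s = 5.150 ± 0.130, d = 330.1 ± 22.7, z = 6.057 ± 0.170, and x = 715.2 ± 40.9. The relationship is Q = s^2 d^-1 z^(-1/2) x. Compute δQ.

2.42

Q is a product of powers, so relative uncertainties combine in quadrature:
  (2·δs/s)² = (2×0.0252)² = 0.00255;  (-1·δd/d)² = (-1×0.0688)² = 0.00473;  (−½·δz/z)² = (-0.5×0.0281)² = 0.000197;  (1·δx/x)² = (1×0.0572)² = 0.00327
δQ/Q = √(0.0107) = 0.104
Q = 23.35, so δQ = 0.104 × 23.35 = 2.42.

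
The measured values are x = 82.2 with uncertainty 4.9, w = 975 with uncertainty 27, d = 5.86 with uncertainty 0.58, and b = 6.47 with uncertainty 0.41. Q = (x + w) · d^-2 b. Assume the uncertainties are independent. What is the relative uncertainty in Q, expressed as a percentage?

20.9%

Let u = x + w = 1060. δu = √(δx² + δw²) = √(24.0 + 729) = 27.4, so δu/u = 0.0260.
Q is then a monomial in u, d, b:
δQ/Q = √((δu/u)² + (-2·δd/d)² + (1·δb/b)²) = √(0.000674 + 0.0392 + 0.00402) = 0.209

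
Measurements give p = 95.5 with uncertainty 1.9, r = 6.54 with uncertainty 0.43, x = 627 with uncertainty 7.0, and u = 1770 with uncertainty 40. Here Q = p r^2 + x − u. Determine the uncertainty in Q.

Let w = p·r^2 = 4080. δw/w = √((1·δp/p)² + (2·δr/r)²) = √(0.000396 + 0.0173) = 0.133, so δw = 543.
Q = w + x − u: δQ = √(δw² + δx² + δu²) = √(2.95e+05 + 49.0 + 1600) = 545

545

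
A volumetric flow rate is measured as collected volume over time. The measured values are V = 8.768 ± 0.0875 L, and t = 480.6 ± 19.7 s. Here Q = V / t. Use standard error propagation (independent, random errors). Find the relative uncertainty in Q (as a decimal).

0.0422

Products/powers → add relative errors in quadrature, weighted by exponent:
  (1·δV/V)² = (1×0.00998)² = 9.96e-05;  (-1·δt/t)² = (-1×0.0410)² = 0.00168
δQ/Q = √(0.00178) = 0.0422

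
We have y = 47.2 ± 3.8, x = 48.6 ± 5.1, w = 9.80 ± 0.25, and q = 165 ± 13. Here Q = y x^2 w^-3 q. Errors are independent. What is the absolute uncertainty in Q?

4890

Since Q is a product/quotient, work with relative uncertainties:
  (1·δy/y)² = (1×0.0805)² = 0.00648;  (2·δx/x)² = (2×0.105)² = 0.0440;  (-3·δw/w)² = (-3×0.0255)² = 0.00586;  (1·δq/q)² = (1×0.0788)² = 0.00621
δQ/Q = √(0.0626) = 0.250
Q = 19500, so δQ = 0.250 × 19500 = 4890.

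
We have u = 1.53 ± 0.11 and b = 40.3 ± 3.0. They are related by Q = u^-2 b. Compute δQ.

2.79

Relative error in a monomial: (δQ/Q)² = Σ (nᵢ · δxᵢ/xᵢ)².
  (-2·δu/u)² = (-2×0.0719)² = 0.0207;  (1·δb/b)² = (1×0.0744)² = 0.00554
δQ/Q = √(0.0262) = 0.162
Q = 17.2, so δQ = 0.162 × 17.2 = 2.79.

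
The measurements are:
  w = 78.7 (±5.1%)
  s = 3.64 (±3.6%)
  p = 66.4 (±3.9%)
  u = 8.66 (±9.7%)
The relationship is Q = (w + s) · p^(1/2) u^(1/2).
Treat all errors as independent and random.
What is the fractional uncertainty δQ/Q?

Let h = w + s = 82.3. δh = √(δw² + δs²) = √(16.1 + 0.0172) = 4.02, so δh/h = 0.0488.
Q is then a monomial in h, p, u:
δQ/Q = √((δh/h)² + (½·δp/p)² + (½·δu/u)²) = √(0.00238 + 0.000380 + 0.00235) = 0.0715

0.0715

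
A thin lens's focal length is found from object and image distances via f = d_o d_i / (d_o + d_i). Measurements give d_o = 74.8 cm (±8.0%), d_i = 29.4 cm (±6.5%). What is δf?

∂f/∂d_o = (d_i/(d_o+d_i))² = 0.0796;  ∂f/∂d_i = (d_o/(d_o+d_i))² = 0.515
δf = √((∂f/∂d_o · δd_o)² + (∂f/∂d_i · δd_i)²) = √(0.227 + 0.970) = 1.09 cm

1.09 cm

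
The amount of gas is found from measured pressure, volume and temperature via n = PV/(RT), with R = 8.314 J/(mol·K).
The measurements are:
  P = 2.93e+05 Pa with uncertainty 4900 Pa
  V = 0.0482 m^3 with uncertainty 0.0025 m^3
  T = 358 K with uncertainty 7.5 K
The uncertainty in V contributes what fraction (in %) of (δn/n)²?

78.9%

(δn/n)² = (1·δP/P)² + (1·δV/V)² + (-1·δT/T)²
  P term: (1×0.0167)² = 0.000280
  V term: (1×0.0519)² = 0.00269
  T term: (-1×0.0209)² = 0.000439
Total = 0.00341. Share from V = 0.00269/0.00341 = 0.789.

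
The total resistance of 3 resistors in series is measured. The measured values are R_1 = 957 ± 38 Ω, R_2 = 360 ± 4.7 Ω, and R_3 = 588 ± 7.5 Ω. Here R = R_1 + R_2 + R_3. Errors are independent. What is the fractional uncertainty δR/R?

0.0205

Sums and differences: (δR)² = Σ (cᵢ δxᵢ)².
  (δR_1)² = 1440;  (δR_2)² = 22.1;  (δR_3)² = 56.2
δR = √(1520) = 39.0 Ω
R = 1900 Ω, so δR/R = 39.0/1900 = 0.0205.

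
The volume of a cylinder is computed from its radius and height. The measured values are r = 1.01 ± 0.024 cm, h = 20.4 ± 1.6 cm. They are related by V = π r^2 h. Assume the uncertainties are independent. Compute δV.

6.00 cm^3

Products/powers → add relative errors in quadrature, weighted by exponent:
  (2·δr/r)² = (2×0.0238)² = 0.00226;  (1·δh/h)² = (1×0.0784)² = 0.00615
δV/V = √(0.00841) = 0.0917
V = 65.4 cm^3, so δV = 0.0917 × 65.4 = 6.00 cm^3.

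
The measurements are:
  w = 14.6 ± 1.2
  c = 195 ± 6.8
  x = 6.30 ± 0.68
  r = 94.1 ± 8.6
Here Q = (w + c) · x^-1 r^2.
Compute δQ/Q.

0.215

Let u = w + c = 210. δu = √(δw² + δc²) = √(1.44 + 46.2) = 6.91, so δu/u = 0.0329.
Q is then a monomial in u, x, r:
δQ/Q = √((δu/u)² + (-1·δx/x)² + (2·δr/r)²) = √(0.00109 + 0.0117 + 0.0334) = 0.215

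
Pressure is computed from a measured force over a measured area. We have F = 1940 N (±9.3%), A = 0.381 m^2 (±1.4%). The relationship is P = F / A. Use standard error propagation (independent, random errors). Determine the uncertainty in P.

P is a product of powers, so relative uncertainties combine in quadrature:
  (1·δF/F)² = (1×0.0930)² = 0.00865;  (-1·δA/A)² = (-1×0.0140)² = 0.000196
δP/P = √(0.00885) = 0.0940
P = 5090 Pa, so δP = 0.0940 × 5090 = 479 Pa.

479 Pa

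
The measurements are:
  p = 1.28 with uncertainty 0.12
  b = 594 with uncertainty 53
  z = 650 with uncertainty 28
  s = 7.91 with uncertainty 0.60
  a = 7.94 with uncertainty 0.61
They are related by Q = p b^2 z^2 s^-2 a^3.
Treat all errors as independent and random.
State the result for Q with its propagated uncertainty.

(1.53 ± 0.538) × 10^12

Products/powers → add relative errors in quadrature, weighted by exponent:
  (1·δp/p)² = (1×0.0938)² = 0.00879;  (2·δb/b)² = (2×0.0892)² = 0.0318;  (2·δz/z)² = (2×0.0431)² = 0.00742;  (-2·δs/s)² = (-2×0.0759)² = 0.0230;  (3·δa/a)² = (3×0.0768)² = 0.0531
δQ/Q = √(0.124) = 0.352
Q = 1.53e+12, so δQ = 0.352 × 1.53e+12 = 5.38e+11.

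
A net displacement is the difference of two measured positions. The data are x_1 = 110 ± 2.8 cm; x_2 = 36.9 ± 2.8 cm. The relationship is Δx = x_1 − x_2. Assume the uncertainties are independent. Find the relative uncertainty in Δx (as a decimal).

0.0542

Δx is a linear combination, so absolute uncertainties add in quadrature:
  (δx_1)² = 7.84;  (δx_2)² = 7.84
δΔx = √(15.7) = 3.96 cm
Δx = 73.1 cm, so δΔx/Δx = 3.96/73.1 = 0.0542.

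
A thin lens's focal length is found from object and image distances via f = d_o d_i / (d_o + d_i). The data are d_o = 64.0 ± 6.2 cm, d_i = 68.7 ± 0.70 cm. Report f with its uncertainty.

∂f/∂d_o = (d_i/(d_o+d_i))² = 0.268;  ∂f/∂d_i = (d_o/(d_o+d_i))² = 0.233
δf = √((∂f/∂d_o · δd_o)² + (∂f/∂d_i · δd_i)²) = √(2.76 + 0.0265) = 1.67 cm
f = 33.1 cm.

33.1 ± 1.67 cm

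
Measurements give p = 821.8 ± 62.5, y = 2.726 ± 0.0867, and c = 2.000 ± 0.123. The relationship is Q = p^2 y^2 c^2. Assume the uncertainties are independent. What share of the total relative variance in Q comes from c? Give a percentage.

(δQ/Q)² = (2·δp/p)² + (2·δy/y)² + (2·δc/c)²
  p term: (2×0.0761)² = 0.0231
  y term: (2×0.0318)² = 0.00405
  c term: (2×0.0615)² = 0.0151
Total = 0.0423. Share from c = 0.0151/0.0423 = 0.358.

35.8%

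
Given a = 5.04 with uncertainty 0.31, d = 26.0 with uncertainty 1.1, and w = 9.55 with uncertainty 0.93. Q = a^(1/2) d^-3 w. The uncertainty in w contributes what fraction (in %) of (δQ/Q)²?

(δQ/Q)² = (½·δa/a)² + (-3·δd/d)² + (1·δw/w)²
  a term: (0.5×0.0615)² = 0.000946
  d term: (-3×0.0423)² = 0.0161
  w term: (1×0.0974)² = 0.00948
Total = 0.0265. Share from w = 0.00948/0.0265 = 0.357.

35.7%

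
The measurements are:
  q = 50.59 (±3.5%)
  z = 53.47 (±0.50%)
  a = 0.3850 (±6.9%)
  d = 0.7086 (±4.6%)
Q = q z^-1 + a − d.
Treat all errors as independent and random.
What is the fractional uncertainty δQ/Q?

Let p = q·z^-1 = 0.9461. δp/p = √((1·δq/q)² + (-1·δz/z)²) = √(0.00123 + 2.5e-05) = 0.0354, so δp = 0.0335.
Q = p + a − d: δQ = √(δp² + δa² + δd²) = √(0.00112 + 0.000706 + 0.00106) = 0.0537
Q = 0.6225, so δQ/Q = 0.0537/0.6225 = 0.0863.

0.0863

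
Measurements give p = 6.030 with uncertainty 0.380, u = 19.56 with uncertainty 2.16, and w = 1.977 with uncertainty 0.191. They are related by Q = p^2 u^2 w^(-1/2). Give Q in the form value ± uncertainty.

Products/powers → add relative errors in quadrature, weighted by exponent:
  (2·δp/p)² = (2×0.0630)² = 0.0159;  (2·δu/u)² = (2×0.110)² = 0.0488;  (−½·δw/w)² = (-0.5×0.0966)² = 0.00233
δQ/Q = √(0.0670) = 0.259
Q = 9894, so δQ = 0.259 × 9894 = 2560.

9894 ± 2560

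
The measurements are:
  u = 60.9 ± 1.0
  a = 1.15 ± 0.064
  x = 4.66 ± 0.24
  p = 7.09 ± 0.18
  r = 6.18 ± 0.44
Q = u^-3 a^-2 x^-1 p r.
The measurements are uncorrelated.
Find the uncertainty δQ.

Each factor contributes (exponent × relative error)² to (δQ/Q)²:
  (-3·δu/u)² = (-3×0.0164)² = 0.00243;  (-2·δa/a)² = (-2×0.0557)² = 0.0124;  (-1·δx/x)² = (-1×0.0515)² = 0.00265;  (1·δp/p)² = (1×0.0254)² = 0.000645;  (1·δr/r)² = (1×0.0712)² = 0.00507
δQ/Q = √(0.0232) = 0.152
Q = 3.15e-05, so δQ = 0.152 × 3.15e-05 = 4.79e-06.

4.79e-06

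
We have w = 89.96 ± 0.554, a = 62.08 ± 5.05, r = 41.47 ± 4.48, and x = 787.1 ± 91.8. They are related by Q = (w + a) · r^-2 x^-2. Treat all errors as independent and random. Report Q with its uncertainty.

(1.427 ± 0.456) × 10^-7

Let u = w + a = 152.0. δu = √(δw² + δa²) = √(0.307 + 25.5) = 5.08, so δu/u = 0.0334.
Q is then a monomial in u, r, x:
δQ/Q = √((δu/u)² + (-2·δr/r)² + (-2·δx/x)²) = √(0.00112 + 0.0467 + 0.0544) = 0.320
Q = 1.427e-07, so δQ = 0.320 × 1.427e-07 = 4.56e-08.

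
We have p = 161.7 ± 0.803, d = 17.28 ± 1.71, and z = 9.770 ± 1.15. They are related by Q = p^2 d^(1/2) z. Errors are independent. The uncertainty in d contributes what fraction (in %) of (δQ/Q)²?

(δQ/Q)² = (2·δp/p)² + (½·δd/d)² + (1·δz/z)²
  p term: (2×0.00497)² = 9.86e-05
  d term: (0.5×0.0990)² = 0.00245
  z term: (1×0.118)² = 0.0139
Total = 0.0164. Share from d = 0.00245/0.0164 = 0.149.

14.9%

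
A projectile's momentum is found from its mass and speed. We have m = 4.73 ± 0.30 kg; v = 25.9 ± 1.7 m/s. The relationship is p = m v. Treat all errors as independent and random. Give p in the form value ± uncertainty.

Relative error in a monomial: (δp/p)² = Σ (nᵢ · δxᵢ/xᵢ)².
  (1·δm/m)² = (1×0.0634)² = 0.00402;  (1·δv/v)² = (1×0.0656)² = 0.00431
δp/p = √(0.00833) = 0.0913
p = 123 kg·m/s, so δp = 0.0913 × 123 = 11.2 kg·m/s.

123 ± 11.2 kg·m/s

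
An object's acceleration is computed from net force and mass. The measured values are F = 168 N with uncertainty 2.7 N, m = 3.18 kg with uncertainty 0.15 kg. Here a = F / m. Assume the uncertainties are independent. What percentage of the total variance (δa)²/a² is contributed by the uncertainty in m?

89.6%

(δa/a)² = (1·δF/F)² + (-1·δm/m)²
  F term: (1×0.0161)² = 0.000258
  m term: (-1×0.0472)² = 0.00222
Total = 0.00248. Share from m = 0.00222/0.00248 = 0.896.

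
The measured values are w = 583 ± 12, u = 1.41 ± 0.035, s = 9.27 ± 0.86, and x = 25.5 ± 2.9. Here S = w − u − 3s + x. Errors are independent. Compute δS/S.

S is a linear combination, so absolute uncertainties add in quadrature:
  (δw)² = 144;  (δu)² = 0.00123;  (3·δs)² = 6.66;  (δx)² = 8.41
δS = √(159) = 12.6
S = 579, so δS/S = 12.6/579 = 0.0218.

0.0218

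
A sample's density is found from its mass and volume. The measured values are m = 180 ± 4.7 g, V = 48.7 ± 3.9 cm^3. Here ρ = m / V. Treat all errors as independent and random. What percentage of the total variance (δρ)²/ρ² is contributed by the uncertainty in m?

(δρ/ρ)² = (1·δm/m)² + (-1·δV/V)²
  m term: (1×0.0261)² = 0.000682
  V term: (-1×0.0801)² = 0.00641
Total = 0.00709. Share from m = 0.000682/0.00709 = 0.0961.

9.61%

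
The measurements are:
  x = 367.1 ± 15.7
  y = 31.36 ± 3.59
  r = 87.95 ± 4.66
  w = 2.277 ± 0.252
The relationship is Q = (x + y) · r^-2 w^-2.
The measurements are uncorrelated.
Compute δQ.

Let u = x + y = 398.5. δu = √(δx² + δy²) = √(246 + 12.9) = 16.1, so δu/u = 0.0404.
Q is then a monomial in u, r, w:
δQ/Q = √((δu/u)² + (-2·δr/r)² + (-2·δw/w)²) = √(0.00163 + 0.0112 + 0.0490) = 0.249
Q = 0.009935, so δQ = 0.249 × 0.009935 = 0.00247.

0.00247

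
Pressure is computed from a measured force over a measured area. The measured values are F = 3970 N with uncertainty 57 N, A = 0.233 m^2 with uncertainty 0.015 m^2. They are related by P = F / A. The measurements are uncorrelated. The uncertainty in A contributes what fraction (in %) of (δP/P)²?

95.3%

(δP/P)² = (1·δF/F)² + (-1·δA/A)²
  F term: (1×0.0144)² = 0.000206
  A term: (-1×0.0644)² = 0.00414
Total = 0.00435. Share from A = 0.00414/0.00435 = 0.953.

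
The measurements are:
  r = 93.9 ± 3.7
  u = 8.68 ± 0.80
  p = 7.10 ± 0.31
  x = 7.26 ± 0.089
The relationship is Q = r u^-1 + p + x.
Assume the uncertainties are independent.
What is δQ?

1.13

Let w = r·u^-1 = 10.8. δw/w = √((1·δr/r)² + (-1·δu/u)²) = √(0.00155 + 0.00849) = 0.100, so δw = 1.08.
Q = w + p + x: δQ = √(δw² + δp² + δx²) = √(1.18 + 0.0961 + 0.00792) = 1.13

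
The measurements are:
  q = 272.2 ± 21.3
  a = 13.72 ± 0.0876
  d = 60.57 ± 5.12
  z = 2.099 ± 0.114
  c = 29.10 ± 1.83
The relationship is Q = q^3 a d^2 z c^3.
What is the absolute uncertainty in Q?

1.84e+16

Since Q is a product/quotient, work with relative uncertainties:
  (3·δq/q)² = (3×0.0783)² = 0.0551;  (1·δa/a)² = (1×0.00638)² = 4.08e-05;  (2·δd/d)² = (2×0.0845)² = 0.0286;  (1·δz/z)² = (1×0.0543)² = 0.00295;  (3·δc/c)² = (3×0.0629)² = 0.0356
δQ/Q = √(0.122) = 0.350
Q = 5.251e+16, so δQ = 0.350 × 5.251e+16 = 1.84e+16.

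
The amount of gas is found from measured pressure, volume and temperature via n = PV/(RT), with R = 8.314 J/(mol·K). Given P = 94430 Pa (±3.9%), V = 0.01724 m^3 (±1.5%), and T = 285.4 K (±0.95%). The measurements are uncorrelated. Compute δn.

Each factor contributes (exponent × relative error)² to (δn/n)²:
  (1·δP/P)² = (1×0.0390)² = 0.00152;  (1·δV/V)² = (1×0.0150)² = 0.000225;  (-1·δT/T)² = (-1×0.00950)² = 9.02e-05
δn/n = √(0.00184) = 0.0429
n = 0.6861 mol, so δn = 0.0429 × 0.6861 = 0.0294 mol.

0.0294 mol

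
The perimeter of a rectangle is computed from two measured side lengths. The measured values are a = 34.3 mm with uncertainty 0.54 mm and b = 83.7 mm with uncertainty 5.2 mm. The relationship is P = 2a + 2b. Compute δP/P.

0.0443

Absolute uncertainties add in quadrature for a linear combination:
  (2·δa)² = 1.17;  (2·δb)² = 108
δP = √(109) = 10.5 mm
P = 236 mm, so δP/P = 10.5/236 = 0.0443.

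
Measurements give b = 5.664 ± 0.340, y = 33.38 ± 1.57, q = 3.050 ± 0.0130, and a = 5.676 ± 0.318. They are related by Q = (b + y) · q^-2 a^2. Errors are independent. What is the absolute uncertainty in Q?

16.2

Let u = b + y = 39.04. δu = √(δb² + δy²) = √(0.116 + 2.46) = 1.61, so δu/u = 0.0411.
Q is then a monomial in u, q, a:
δQ/Q = √((δu/u)² + (-2·δq/q)² + (2·δa/a)²) = √(0.00169 + 7.27e-05 + 0.0126) = 0.120
Q = 135.2, so δQ = 0.120 × 135.2 = 16.2.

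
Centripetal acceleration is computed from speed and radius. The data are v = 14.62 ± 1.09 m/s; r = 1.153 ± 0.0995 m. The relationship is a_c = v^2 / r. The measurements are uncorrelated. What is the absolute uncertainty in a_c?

31.9 m/s^2

Products/powers → add relative errors in quadrature, weighted by exponent:
  (2·δv/v)² = (2×0.0746)² = 0.0222;  (-1·δr/r)² = (-1×0.0863)² = 0.00745
δa_c/a_c = √(0.0297) = 0.172
a_c = 185.4 m/s^2, so δa_c = 0.172 × 185.4 = 31.9 m/s^2.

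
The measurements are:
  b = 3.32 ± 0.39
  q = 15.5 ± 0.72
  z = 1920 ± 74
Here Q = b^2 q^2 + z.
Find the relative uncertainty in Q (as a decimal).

Let p = b^2·q^2 = 2650. δp/p = √((2·δb/b)² + (2·δq/q)²) = √(0.0552 + 0.00863) = 0.253, so δp = 669.
Q = p + z: δQ = √(δp² + δz²) = √(4.48e+05 + 5480) = 673
Q = 4570, so δQ/Q = 673/4570 = 0.147.

0.147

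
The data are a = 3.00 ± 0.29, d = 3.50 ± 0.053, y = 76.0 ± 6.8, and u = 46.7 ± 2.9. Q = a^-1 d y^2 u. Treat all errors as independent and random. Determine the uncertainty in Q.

For a monomial Q ∝ a^-1, d, y^2, u, fractional errors add in quadrature:
  (-1·δa/a)² = (-1×0.0967)² = 0.00934;  (1·δd/d)² = (1×0.0151)² = 0.000229;  (2·δy/y)² = (2×0.0895)² = 0.0320;  (1·δu/u)² = (1×0.0621)² = 0.00386
δQ/Q = √(0.0455) = 0.213
Q = 3.15e+05, so δQ = 0.213 × 3.15e+05 = 67100.

67100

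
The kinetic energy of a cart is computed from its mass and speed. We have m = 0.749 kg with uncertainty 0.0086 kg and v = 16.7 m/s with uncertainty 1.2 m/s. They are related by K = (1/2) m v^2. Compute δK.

Each factor contributes (exponent × relative error)² to (δK/K)²:
  (1·δm/m)² = (1×0.0115)² = 0.000132;  (2·δv/v)² = (2×0.0719)² = 0.0207
δK/K = √(0.0208) = 0.144
K = 104 J, so δK = 0.144 × 104 = 15.1 J.

15.1 J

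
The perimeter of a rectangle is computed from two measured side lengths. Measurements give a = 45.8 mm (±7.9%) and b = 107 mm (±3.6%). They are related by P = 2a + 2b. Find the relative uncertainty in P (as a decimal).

P is a linear combination, so absolute uncertainties add in quadrature:
  (2·δa)² = 52.4;  (2·δb)² = 59.4
δP = √(112) = 10.6 mm
P = 306 mm, so δP/P = 10.6/306 = 0.0346.

0.0346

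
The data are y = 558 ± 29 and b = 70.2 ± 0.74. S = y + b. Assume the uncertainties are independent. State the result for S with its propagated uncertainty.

Absolute uncertainties add in quadrature for a linear combination:
  (δy)² = 841;  (δb)² = 0.548
δS = √(842) = 29.0
S = 628.

628 ± 29.0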